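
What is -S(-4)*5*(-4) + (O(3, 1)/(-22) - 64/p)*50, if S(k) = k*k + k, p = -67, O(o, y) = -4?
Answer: 218780/737 ≈ 296.85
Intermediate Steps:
S(k) = k + k**2 (S(k) = k**2 + k = k + k**2)
-S(-4)*5*(-4) + (O(3, 1)/(-22) - 64/p)*50 = --4*(1 - 4)*5*(-4) + (-4/(-22) - 64/(-67))*50 = --4*(-3)*5*(-4) + (-4*(-1/22) - 64*(-1/67))*50 = -12*5*(-4) + (2/11 + 64/67)*50 = -60*(-4) + (838/737)*50 = -1*(-240) + 41900/737 = 240 + 41900/737 = 218780/737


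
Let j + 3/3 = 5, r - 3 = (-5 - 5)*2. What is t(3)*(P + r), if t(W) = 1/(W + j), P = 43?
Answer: 26/7 ≈ 3.7143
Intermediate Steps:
r = -17 (r = 3 + (-5 - 5)*2 = 3 - 10*2 = 3 - 20 = -17)
j = 4 (j = -1 + 5 = 4)
t(W) = 1/(4 + W) (t(W) = 1/(W + 4) = 1/(4 + W))
t(3)*(P + r) = (43 - 17)/(4 + 3) = 26/7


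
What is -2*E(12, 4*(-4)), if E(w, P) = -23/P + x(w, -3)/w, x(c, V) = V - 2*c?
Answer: 13/8 ≈ 1.6250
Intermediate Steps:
E(w, P) = -23/P + (-3 - 2*w)/w
-2*E(12, 4*(-4)) = -2*(-2 - 23/(4*(-4)) - 3/12) = -2*(-2 - 23/(-16) - 3*1/12) = -2*(-2 - 23*(-1/16) - ¼) = -2*(-2 + 23/16 - ¼) = -2*(-13/16) = 13/8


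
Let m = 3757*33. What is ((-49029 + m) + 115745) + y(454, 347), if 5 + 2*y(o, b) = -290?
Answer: 381099/2 ≈ 1.9055e+5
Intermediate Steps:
y(o, b) = -295/2 (y(o, b) = -5/2 + (½)*(-290) = -5/2 - 145 = -295/2)
m = 123981
((-49029 + m) + 115745) + y(454, 347) = ((-49029 + 123981) + 115745) - 295/2 = (74952 + 115745) - 295/2 = 190697 - 295/2 = 381099/2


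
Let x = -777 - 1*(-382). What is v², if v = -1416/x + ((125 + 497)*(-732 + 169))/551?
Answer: 18918146720908516/47369346025 ≈ 3.9938e+5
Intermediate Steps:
x = -395 (x = -777 + 382 = -395)
v = -137543254/217645 (v = -1416/(-395) + ((125 + 497)*(-732 + 169))/551 = -1416*(-1/395) + (622*(-563))*(1/551) = 1416/395 - 350186*1/551 = 1416/395 - 350186/551 = -137543254/217645 ≈ -631.96)
v² = (-137543254/217645)² = 18918146720908516/47369346025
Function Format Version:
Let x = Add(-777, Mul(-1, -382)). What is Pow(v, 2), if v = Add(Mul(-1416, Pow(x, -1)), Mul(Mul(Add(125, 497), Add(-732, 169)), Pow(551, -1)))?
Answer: Rational(18918146720908516, 47369346025) ≈ 3.9938e+5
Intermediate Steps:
x = -395 (x = Add(-777, 382) = -395)
v = Rational(-137543254, 217645) (v = Add(Mul(-1416, Pow(-395, -1)), Mul(Mul(Add(125, 497), Add(-732, 169)), Pow(551, -1))) = Add(Mul(-1416, Rational(-1, 395)), Mul(Mul(622, -563), Rational(1, 551))) = Add(Rational(1416, 395), Mul(-350186, Rational(1, 551))) = Add(Rational(1416, 395), Rational(-350186, 551)) = Rational(-137543254, 217645) ≈ -631.96)
Pow(v, 2) = Pow(Rational(-137543254, 217645), 2) = Rational(18918146720908516, 47369346025)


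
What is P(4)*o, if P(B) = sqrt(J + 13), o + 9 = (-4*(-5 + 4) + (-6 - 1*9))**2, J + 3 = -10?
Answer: 0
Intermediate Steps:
J = -13 (J = -3 - 10 = -13)
o = 112 (o = -9 + (-4*(-5 + 4) + (-6 - 1*9))**2 = -9 + (-4*(-1) + (-6 - 9))**2 = -9 + (4 - 15)**2 = -9 + (-11)**2 = -9 + 121 = 112)
P(B) = 0 (P(B) = sqrt(-13 + 13) = sqrt(0) = 0)
P(4)*o = 0*112 = 0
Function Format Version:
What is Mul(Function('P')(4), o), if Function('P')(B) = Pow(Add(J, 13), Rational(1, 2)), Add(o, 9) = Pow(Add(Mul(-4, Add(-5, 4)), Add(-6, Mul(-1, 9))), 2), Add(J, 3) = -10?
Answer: 0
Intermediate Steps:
J = -13 (J = Add(-3, -10) = -13)
o = 112 (o = Add(-9, Pow(Add(Mul(-4, Add(-5, 4)), Add(-6, Mul(-1, 9))), 2)) = Add(-9, Pow(Add(Mul(-4, -1), Add(-6, -9)), 2)) = Add(-9, Pow(Add(4, -15), 2)) = Add(-9, Pow(-11, 2)) = Add(-9, 121) = 112)
Function('P')(B) = 0 (Function('P')(B) = Pow(Add(-13, 13), Rational(1, 2)) = Pow(0, Rational(1, 2)) = 0)
Mul(Function('P')(4), o) = Mul(0, 112) = 0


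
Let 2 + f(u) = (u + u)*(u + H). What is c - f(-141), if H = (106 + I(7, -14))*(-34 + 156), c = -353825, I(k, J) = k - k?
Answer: 3253239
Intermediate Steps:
I(k, J) = 0
H = 12932 (H = (106 + 0)*(-34 + 156) = 106*122 = 12932)
f(u) = -2 + 2*u*(12932 + u) (f(u) = -2 + (u + u)*(u + 12932) = -2 + (2*u)*(12932 + u) = -2 + 2*u*(12932 + u))
c - f(-141) = -353825 - (-2 + 2*(-141)² + 25864*(-141)) = -353825 - (-2 + 2*19881 - 3646824) = -353825 - (-2 + 39762 - 3646824) = -353825 - 1*(-3607064) = -353825 + 3607064 = 3253239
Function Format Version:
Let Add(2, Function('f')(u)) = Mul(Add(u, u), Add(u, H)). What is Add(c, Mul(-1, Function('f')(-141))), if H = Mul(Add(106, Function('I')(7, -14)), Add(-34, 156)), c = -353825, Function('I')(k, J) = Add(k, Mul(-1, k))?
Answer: 3253239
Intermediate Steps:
Function('I')(k, J) = 0
H = 12932 (H = Mul(Add(106, 0), Add(-34, 156)) = Mul(106, 122) = 12932)
Function('f')(u) = Add(-2, Mul(2, u, Add(12932, u))) (Function('f')(u) = Add(-2, Mul(Add(u, u), Add(u, 12932))) = Add(-2, Mul(Mul(2, u), Add(12932, u))) = Add(-2, Mul(2, u, Add(12932, u))))
Add(c, Mul(-1, Function('f')(-141))) = Add(-353825, Mul(-1, Add(-2, Mul(2, Pow(-141, 2)), Mul(25864, -141)))) = Add(-353825, Mul(-1, Add(-2, Mul(2, 19881), -3646824))) = Add(-353825, Mul(-1, Add(-2, 39762, -3646824))) = Add(-353825, Mul(-1, -3607064)) = Add(-353825, 3607064) = 3253239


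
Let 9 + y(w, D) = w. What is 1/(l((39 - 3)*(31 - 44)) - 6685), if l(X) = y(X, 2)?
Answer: -1/7162 ≈ -0.00013963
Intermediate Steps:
y(w, D) = -9 + w
l(X) = -9 + X
1/(l((39 - 3)*(31 - 44)) - 6685) = 1/((-9 + (39 - 3)*(31 - 44)) - 6685) = 1/((-9 + 36*(-13)) - 6685) = 1/((-9 - 468) - 6685) = 1/(-477 - 6685) = 1/(-7162) = -1/7162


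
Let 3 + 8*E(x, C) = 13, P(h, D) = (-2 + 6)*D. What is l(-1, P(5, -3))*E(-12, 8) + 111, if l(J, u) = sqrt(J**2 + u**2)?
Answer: 111 + 5*sqrt(145)/4 ≈ 126.05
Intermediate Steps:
P(h, D) = 4*D
E(x, C) = 5/4 (E(x, C) = -3/8 + (1/8)*13 = -3/8 + 13/8 = 5/4)
l(-1, P(5, -3))*E(-12, 8) + 111 = sqrt((-1)**2 + (4*(-3))**2)*(5/4) + 111 = sqrt(1 + (-12)**2)*(5/4) + 111 = sqrt(1 + 144)*(5/4) + 111 = sqrt(145)*(5/4) + 111 = 5*sqrt(145)/4 + 111 = 111 + 5*sqrt(145)/4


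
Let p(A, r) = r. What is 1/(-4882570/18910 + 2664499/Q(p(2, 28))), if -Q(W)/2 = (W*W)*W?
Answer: -83022464/26475002937 ≈ -0.0031359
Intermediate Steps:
Q(W) = -2*W³ (Q(W) = -2*W*W*W = -2*W²*W = -2*W³)
1/(-4882570/18910 + 2664499/Q(p(2, 28))) = 1/(-4882570/18910 + 2664499/((-2*28³))) = 1/(-4882570*1/18910 + 2664499/((-2*21952))) = 1/(-488257/1891 + 2664499/(-43904)) = 1/(-488257/1891 + 2664499*(-1/43904)) = 1/(-488257/1891 - 2664499/43904) = 1/(-26475002937/83022464) = -83022464/26475002937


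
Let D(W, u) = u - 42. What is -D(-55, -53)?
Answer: 95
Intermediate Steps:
D(W, u) = -42 + u
-D(-55, -53) = -(-42 - 53) = -1*(-95) = 95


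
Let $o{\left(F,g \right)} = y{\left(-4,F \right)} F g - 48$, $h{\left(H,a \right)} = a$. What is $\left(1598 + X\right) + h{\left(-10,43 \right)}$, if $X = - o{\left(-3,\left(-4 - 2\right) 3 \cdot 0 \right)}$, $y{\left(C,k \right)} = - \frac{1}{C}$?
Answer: $1689$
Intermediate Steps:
$o{\left(F,g \right)} = -48 + \frac{F g}{4}$ ($o{\left(F,g \right)} = - \frac{1}{-4} F g - 48 = \left(-1\right) \left(- \frac{1}{4}\right) F g - 48 = \frac{F}{4} g - 48 = \frac{F g}{4} - 48 = -48 + \frac{F g}{4}$)
$X = 48$ ($X = - (-48 + \frac{1}{4} \left(-3\right) \left(-4 - 2\right) 3 \cdot 0) = - (-48 + \frac{1}{4} \left(-3\right) \left(\left(-6\right) 0\right)) = - (-48 + \frac{1}{4} \left(-3\right) 0) = - (-48 + 0) = \left(-1\right) \left(-48\right) = 48$)
$\left(1598 + X\right) + h{\left(-10,43 \right)} = \left(1598 + 48\right) + 43 = 1646 + 43 = 1689$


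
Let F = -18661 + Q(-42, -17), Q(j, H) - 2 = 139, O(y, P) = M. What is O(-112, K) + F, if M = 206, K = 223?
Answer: -18314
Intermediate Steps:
O(y, P) = 206
Q(j, H) = 141 (Q(j, H) = 2 + 139 = 141)
F = -18520 (F = -18661 + 141 = -18520)
O(-112, K) + F = 206 - 18520 = -18314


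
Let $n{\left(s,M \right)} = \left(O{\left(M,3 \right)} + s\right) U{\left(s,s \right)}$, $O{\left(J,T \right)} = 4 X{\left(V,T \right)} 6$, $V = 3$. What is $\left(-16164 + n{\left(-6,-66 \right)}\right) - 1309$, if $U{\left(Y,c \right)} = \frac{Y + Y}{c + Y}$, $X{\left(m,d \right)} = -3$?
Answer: $-17551$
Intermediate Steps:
$U{\left(Y,c \right)} = \frac{2 Y}{Y + c}$
$O{\left(J,T \right)} = -72$ ($O{\left(J,T \right)} = 4 \left(-3\right) 6 = \left(-12\right) 6 = -72$)
$n{\left(s,M \right)} = -72 + s$ ($n{\left(s,M \right)} = \left(-72 + s\right) \frac{2 s}{s + s} = \left(-72 + s\right) \frac{2 s}{2 s} = \left(-72 + s\right) 2 s \frac{1}{2 s} = \left(-72 + s\right) 1 = -72 + s$)
$\left(-16164 + n{\left(-6,-66 \right)}\right) - 1309 = \left(-16164 - 78\right) - 1309 = -16242 - 1309 = -17551$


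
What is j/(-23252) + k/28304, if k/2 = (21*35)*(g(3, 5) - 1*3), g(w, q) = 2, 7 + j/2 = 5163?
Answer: -40756411/82265576 ≈ -0.49542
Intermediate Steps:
j = 10312 (j = -14 + 2*5163 = -14 + 10326 = 10312)
k = -1470 (k = 2*((21*35)*(2 - 1*3)) = 2*(735*(2 - 3)) = 2*(735*(-1)) = 2*(-735) = -1470)
j/(-23252) + k/28304 = 10312/(-23252) - 1470/28304 = 10312*(-1/23252) - 1470*1/28304 = -2578/5813 - 735/14152 = -40756411/82265576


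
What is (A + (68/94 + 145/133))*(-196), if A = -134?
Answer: 23136316/893 ≈ 25909.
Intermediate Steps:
(A + (68/94 + 145/133))*(-196) = (-134 + (68/94 + 145/133))*(-196) = (-134 + (68*(1/94) + 145*(1/133)))*(-196) = (-134 + (34/47 + 145/133))*(-196) = (-134 + 11337/6251)*(-196) = -826297/6251*(-196) = 23136316/893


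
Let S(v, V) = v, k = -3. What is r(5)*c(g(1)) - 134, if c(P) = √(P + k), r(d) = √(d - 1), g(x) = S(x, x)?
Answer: -134 + 2*I*√2 ≈ -134.0 + 2.8284*I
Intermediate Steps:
g(x) = x
r(d) = √(-1 + d)
c(P) = √(-3 + P) (c(P) = √(P - 3) = √(-3 + P))
r(5)*c(g(1)) - 134 = √(-1 + 5)*√(-3 + 1) - 134 = √4*√(-2) - 134 = 2*(I*√2) - 134 = 2*I*√2 - 134 = -134 + 2*I*√2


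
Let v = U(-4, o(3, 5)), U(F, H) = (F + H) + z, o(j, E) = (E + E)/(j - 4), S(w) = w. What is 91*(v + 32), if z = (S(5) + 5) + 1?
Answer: 2639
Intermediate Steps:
z = 11 (z = (5 + 5) + 1 = 10 + 1 = 11)
o(j, E) = 2*E/(-4 + j) (o(j, E) = (2*E)/(-4 + j) = 2*E/(-4 + j))
U(F, H) = 11 + F + H (U(F, H) = (F + H) + 11 = 11 + F + H)
v = -3 (v = 11 - 4 + 2*5/(-4 + 3) = 11 - 4 + 2*5/(-1) = 11 - 4 + 2*5*(-1) = 11 - 4 - 10 = -3)
91*(v + 32) = 91*(-3 + 32) = 91*29 = 2639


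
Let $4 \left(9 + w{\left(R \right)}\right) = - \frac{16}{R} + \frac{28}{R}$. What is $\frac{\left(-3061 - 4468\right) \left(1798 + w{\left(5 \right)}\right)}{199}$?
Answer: $- \frac{67369492}{995} \approx -67708.0$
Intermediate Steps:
$w{\left(R \right)} = -9 + \frac{3}{R}$ ($w{\left(R \right)} = -9 + \frac{- \frac{16}{R} + \frac{28}{R}}{4} = -9 + \frac{12 \frac{1}{R}}{4} = -9 + \frac{3}{R}$)
$\frac{\left(-3061 - 4468\right) \left(1798 + w{\left(5 \right)}\right)}{199} = \frac{\left(-3061 - 4468\right) \left(1798 - \left(9 - \frac{3}{5}\right)\right)}{199} = - 7529 \left(1798 + \left(-9 + 3 \cdot \frac{1}{5}\right)\right) \frac{1}{199} = - 7529 \left(1798 + \left(-9 + \frac{3}{5}\right)\right) \frac{1}{199} = - 7529 \left(1798 - \frac{42}{5}\right) \frac{1}{199} = \left(-7529\right) \frac{8948}{5} \cdot \frac{1}{199} = \left(- \frac{67369492}{5}\right) \frac{1}{199} = - \frac{67369492}{995}$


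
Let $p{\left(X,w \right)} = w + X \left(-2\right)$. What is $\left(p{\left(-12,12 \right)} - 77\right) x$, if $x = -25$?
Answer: $1025$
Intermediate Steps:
$p{\left(X,w \right)} = w - 2 X$
$\left(p{\left(-12,12 \right)} - 77\right) x = \left(\left(12 - -24\right) - 77\right) \left(-25\right) = \left(\left(12 + 24\right) - 77\right) \left(-25\right) = \left(36 - 77\right) \left(-25\right) = \left(-41\right) \left(-25\right) = 1025$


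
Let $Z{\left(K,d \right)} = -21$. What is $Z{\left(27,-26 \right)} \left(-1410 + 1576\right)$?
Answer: $-3486$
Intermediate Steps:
$Z{\left(27,-26 \right)} \left(-1410 + 1576\right) = - 21 \left(-1410 + 1576\right) = \left(-21\right) 166 = -3486$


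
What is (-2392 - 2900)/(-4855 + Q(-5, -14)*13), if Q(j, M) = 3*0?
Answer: 5292/4855 ≈ 1.0900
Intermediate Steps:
Q(j, M) = 0
(-2392 - 2900)/(-4855 + Q(-5, -14)*13) = (-2392 - 2900)/(-4855 + 0*13) = -5292/(-4855 + 0) = -5292/(-4855) = -5292*(-1/4855) = 5292/4855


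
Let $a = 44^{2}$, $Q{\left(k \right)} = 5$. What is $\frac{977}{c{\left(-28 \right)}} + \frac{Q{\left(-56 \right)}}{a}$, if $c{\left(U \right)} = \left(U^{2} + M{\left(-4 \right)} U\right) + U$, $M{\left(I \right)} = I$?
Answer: $\frac{473953}{420112} \approx 1.1282$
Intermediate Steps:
$a = 1936$
$c{\left(U \right)} = U^{2} - 3 U$ ($c{\left(U \right)} = \left(U^{2} - 4 U\right) + U = U^{2} - 3 U$)
$\frac{977}{c{\left(-28 \right)}} + \frac{Q{\left(-56 \right)}}{a} = \frac{977}{\left(-28\right) \left(-3 - 28\right)} + \frac{5}{1936} = \frac{977}{\left(-28\right) \left(-31\right)} + 5 \cdot \frac{1}{1936} = \frac{977}{868} + \frac{5}{1936} = \frac{473953}{420112}$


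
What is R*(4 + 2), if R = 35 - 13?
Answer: 132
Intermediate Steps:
R = 22
R*(4 + 2) = 22*(4 + 2) = 22*6 = 132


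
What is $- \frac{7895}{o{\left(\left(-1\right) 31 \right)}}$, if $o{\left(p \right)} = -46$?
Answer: $\frac{7895}{46} \approx 171.63$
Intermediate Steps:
$- \frac{7895}{o{\left(\left(-1\right) 31 \right)}} = - \frac{7895}{-46} = \left(-7895\right) \left(- \frac{1}{46}\right) = \frac{7895}{46}$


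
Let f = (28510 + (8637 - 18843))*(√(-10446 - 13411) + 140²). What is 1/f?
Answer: 1225/439506332408 - I*√23857/7032101318528 ≈ 2.7872e-9 - 2.1965e-11*I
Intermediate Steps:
f = 358758400 + 18304*I*√23857 (f = (28510 - 10206)*(√(-23857) + 19600) = 18304*(I*√23857 + 19600) = 18304*(19600 + I*√23857) = 358758400 + 18304*I*√23857 ≈ 3.5876e+8 + 2.8272e+6*I)
1/f = 1/(358758400 + 18304*I*√23857)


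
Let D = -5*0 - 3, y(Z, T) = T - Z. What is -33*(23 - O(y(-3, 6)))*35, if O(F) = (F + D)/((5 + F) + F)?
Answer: -604065/23 ≈ -26264.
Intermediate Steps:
D = -3 (D = 0 - 3 = -3)
O(F) = (-3 + F)/(5 + 2*F) (O(F) = (F - 3)/((5 + F) + F) = (-3 + F)/(5 + 2*F))
-33*(23 - O(y(-3, 6)))*35 = -33*(23 - (-3 + (6 - 1*(-3)))/(5 + 2*(6 - 1*(-3))))*35 = -33*(23 - (-3 + (6 + 3))/(5 + 2*(6 + 3)))*35 = -33*(23 - (-3 + 9)/(5 + 2*9))*35 = -33*(23 - 6/(5 + 18))*35 = -33*(23 - 6/23)*35 = -33*523/23*35 = -17259/23*35 = -604065/23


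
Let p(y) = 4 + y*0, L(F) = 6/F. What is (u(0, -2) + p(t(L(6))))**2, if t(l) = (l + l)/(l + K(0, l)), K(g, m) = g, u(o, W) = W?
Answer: 4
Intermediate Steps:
t(l) = 2 (t(l) = (l + l)/(l + 0) = (2*l)/l = 2)
p(y) = 4 (p(y) = 4 + 0 = 4)
(u(0, -2) + p(t(L(6))))**2 = (-2 + 4)**2 = 2**2 = 4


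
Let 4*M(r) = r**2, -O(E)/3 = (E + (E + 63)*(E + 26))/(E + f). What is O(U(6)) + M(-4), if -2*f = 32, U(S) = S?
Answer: 3341/5 ≈ 668.20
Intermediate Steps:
f = -16 (f = -1/2*32 = -16)
O(E) = -3*(E + (26 + E)*(63 + E))/(-16 + E) (O(E) = -3*(E + (E + 63)*(E + 26))/(E - 16) = -3*(E + (63 + E)*(26 + E))/(-16 + E) = -3*(E + (26 + E)*(63 + E))/(-16 + E))
M(r) = r**2/4
O(U(6)) + M(-4) = 3*(-1638 - 1*6**2 - 90*6)/(-16 + 6) + (1/4)*(-4)**2 = 3*(-1638 - 1*36 - 540)/(-10) + (1/4)*16 = 3*(-1/10)*(-1638 - 36 - 540) + 4 = 3*(-1/10)*(-2214) + 4 = 3321/5 + 4 = 3341/5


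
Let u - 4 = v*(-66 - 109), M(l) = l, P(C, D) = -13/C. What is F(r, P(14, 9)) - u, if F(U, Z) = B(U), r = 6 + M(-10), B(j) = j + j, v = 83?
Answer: 14513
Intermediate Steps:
B(j) = 2*j
r = -4 (r = 6 - 10 = -4)
F(U, Z) = 2*U
u = -14521 (u = 4 + 83*(-66 - 109) = 4 + 83*(-175) = 4 - 14525 = -14521)
F(r, P(14, 9)) - u = 2*(-4) - 1*(-14521) = -8 + 14521 = 14513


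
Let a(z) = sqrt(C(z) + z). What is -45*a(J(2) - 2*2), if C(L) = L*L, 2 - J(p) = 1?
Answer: -45*sqrt(6) ≈ -110.23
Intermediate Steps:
J(p) = 1 (J(p) = 2 - 1*1 = 2 - 1 = 1)
C(L) = L**2
a(z) = sqrt(z + z**2) (a(z) = sqrt(z**2 + z) = sqrt(z + z**2))
-45*a(J(2) - 2*2) = -45*sqrt(6)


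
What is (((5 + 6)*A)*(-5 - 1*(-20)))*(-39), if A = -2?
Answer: 12870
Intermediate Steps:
(((5 + 6)*A)*(-5 - 1*(-20)))*(-39) = (((5 + 6)*(-2))*(-5 - 1*(-20)))*(-39) = ((11*(-2))*(-5 + 20))*(-39) = -22*15*(-39) = -330*(-39) = 12870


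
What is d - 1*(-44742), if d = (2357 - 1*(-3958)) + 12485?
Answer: 63542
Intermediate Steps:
d = 18800 (d = (2357 + 3958) + 12485 = 6315 + 12485 = 18800)
d - 1*(-44742) = 18800 - 1*(-44742) = 18800 + 44742 = 63542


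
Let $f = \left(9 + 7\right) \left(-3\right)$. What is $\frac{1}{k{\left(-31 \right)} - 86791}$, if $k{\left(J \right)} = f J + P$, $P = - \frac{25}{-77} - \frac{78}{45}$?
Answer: $- \frac{1155}{98526592} \approx -1.1723 \cdot 10^{-5}$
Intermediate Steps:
$f = -48$ ($f = 16 \left(-3\right) = -48$)
$P = - \frac{1627}{1155}$ ($P = \left(-25\right) \left(- \frac{1}{77}\right) - \frac{26}{15} = \frac{25}{77} - \frac{26}{15} = - \frac{1627}{1155} \approx -1.4087$)
$k{\left(J \right)} = - \frac{1627}{1155} - 48 J$ ($k{\left(J \right)} = - 48 J - \frac{1627}{1155} = - \frac{1627}{1155} - 48 J$)
$\frac{1}{k{\left(-31 \right)} - 86791} = \frac{1}{\left(- \frac{1627}{1155} - -1488\right) - 86791} = \frac{1}{\left(- \frac{1627}{1155} + 1488\right) - 86791} = \frac{1}{\frac{1717013}{1155} - 86791} = \frac{1}{- \frac{98526592}{1155}} = - \frac{1155}{98526592}$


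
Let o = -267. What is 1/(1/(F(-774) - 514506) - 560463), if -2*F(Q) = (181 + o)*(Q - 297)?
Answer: -560559/314172578818 ≈ -1.7842e-6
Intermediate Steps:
F(Q) = -12771 + 43*Q (F(Q) = -(181 - 267)*(Q - 297)/2 = -(-43)*(-297 + Q) = -(25542 - 86*Q)/2 = -12771 + 43*Q)
1/(1/(F(-774) - 514506) - 560463) = 1/(1/((-12771 + 43*(-774)) - 514506) - 560463) = 1/(1/((-12771 - 33282) - 514506) - 560463) = 1/(1/(-46053 - 514506) - 560463) = 1/(1/(-560559) - 560463) = 1/(-1/560559 - 560463) = 1/(-314172578818/560559) = -560559/314172578818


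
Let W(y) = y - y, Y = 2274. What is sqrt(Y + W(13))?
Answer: sqrt(2274) ≈ 47.686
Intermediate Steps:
W(y) = 0
sqrt(Y + W(13)) = sqrt(2274 + 0) = sqrt(2274)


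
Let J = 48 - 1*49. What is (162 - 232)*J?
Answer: 70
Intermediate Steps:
J = -1 (J = 48 - 49 = -1)
(162 - 232)*J = (162 - 232)*(-1) = -70*(-1) = 70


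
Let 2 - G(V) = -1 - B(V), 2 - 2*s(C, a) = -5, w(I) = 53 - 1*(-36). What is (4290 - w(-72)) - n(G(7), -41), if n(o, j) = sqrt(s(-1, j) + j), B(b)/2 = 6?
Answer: 4201 - 5*I*sqrt(6)/2 ≈ 4201.0 - 6.1237*I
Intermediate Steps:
w(I) = 89 (w(I) = 53 + 36 = 89)
B(b) = 12 (B(b) = 2*6 = 12)
s(C, a) = 7/2 (s(C, a) = 1 - 1/2*(-5) = 1 + 5/2 = 7/2)
G(V) = 15 (G(V) = 2 - (-1 - 1*12) = 2 - (-1 - 12) = 2 - 1*(-13) = 2 + 13 = 15)
n(o, j) = sqrt(7/2 + j)
(4290 - w(-72)) - n(G(7), -41) = (4290 - 1*89) - sqrt(14 + 4*(-41))/2 = (4290 - 89) - sqrt(14 - 164)/2 = 4201 - sqrt(-150)/2 = 4201 - 5*I*sqrt(6)/2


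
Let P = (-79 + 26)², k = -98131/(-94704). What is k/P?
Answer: 98131/266023536 ≈ 0.00036888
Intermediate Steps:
k = 98131/94704 (k = -98131*(-1/94704) = 98131/94704 ≈ 1.0362)
P = 2809 (P = (-53)² = 2809)
k/P = (98131/94704)/2809 = (98131/94704)*(1/2809) = 98131/266023536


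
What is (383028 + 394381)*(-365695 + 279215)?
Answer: -67230330320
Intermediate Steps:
(383028 + 394381)*(-365695 + 279215) = 777409*(-86480) = -67230330320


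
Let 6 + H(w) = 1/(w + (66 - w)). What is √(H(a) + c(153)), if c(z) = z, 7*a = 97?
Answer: √640398/66 ≈ 12.125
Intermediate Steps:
a = 97/7 (a = (⅐)*97 = 97/7 ≈ 13.857)
H(w) = -395/66 (H(w) = -6 + 1/(w + (66 - w)) = -6 + 1/66 = -395/66)
√(H(a) + c(153)) = √(-395/66 + 153) = √(9703/66) = √640398/66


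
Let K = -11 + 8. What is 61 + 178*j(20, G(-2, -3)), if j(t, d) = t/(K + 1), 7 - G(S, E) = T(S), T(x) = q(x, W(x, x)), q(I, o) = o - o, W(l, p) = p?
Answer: -1719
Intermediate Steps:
K = -3
q(I, o) = 0
T(x) = 0
G(S, E) = 7 (G(S, E) = 7 - 1*0 = 7 + 0 = 7)
j(t, d) = -t/2 (j(t, d) = t/(-3 + 1) = t/(-2) = -t/2)
61 + 178*j(20, G(-2, -3)) = 61 + 178*(-½*20) = 61 + 178*(-10) = 61 - 1780 = -1719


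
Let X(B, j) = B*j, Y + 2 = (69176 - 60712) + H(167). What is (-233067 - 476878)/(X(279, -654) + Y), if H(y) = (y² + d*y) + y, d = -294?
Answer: 709945/195046 ≈ 3.6399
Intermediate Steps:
H(y) = y² - 293*y (H(y) = (y² - 294*y) + y = y² - 293*y)
Y = -12580 (Y = -2 + ((69176 - 60712) + 167*(-293 + 167)) = -2 + (8464 + 167*(-126)) = -2 + (8464 - 21042) = -2 - 12578 = -12580)
(-233067 - 476878)/(X(279, -654) + Y) = (-233067 - 476878)/(279*(-654) - 12580) = -709945/(-182466 - 12580) = -709945/(-195046) = -709945*(-1/195046) = 709945/195046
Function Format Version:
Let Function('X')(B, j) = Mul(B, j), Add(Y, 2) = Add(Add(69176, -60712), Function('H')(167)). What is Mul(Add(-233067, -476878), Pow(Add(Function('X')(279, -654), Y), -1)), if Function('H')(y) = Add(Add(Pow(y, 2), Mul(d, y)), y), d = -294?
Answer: Rational(709945, 195046) ≈ 3.6399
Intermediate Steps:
Function('H')(y) = Add(Pow(y, 2), Mul(-293, y)) (Function('H')(y) = Add(Add(Pow(y, 2), Mul(-294, y)), y) = Add(Pow(y, 2), Mul(-293, y)))
Y = -12580 (Y = Add(-2, Add(Add(69176, -60712), Mul(167, Add(-293, 167)))) = Add(-2, Add(8464, Mul(167, -126))) = Add(-2, Add(8464, -21042)) = Add(-2, -12578) = -12580)
Mul(Add(-233067, -476878), Pow(Add(Function('X')(279, -654), Y), -1)) = Mul(Add(-233067, -476878), Pow(Add(Mul(279, -654), -12580), -1)) = Mul(-709945, Pow(Add(-182466, -12580), -1)) = Mul(-709945, Pow(-195046, -1)) = Mul(-709945, Rational(-1, 195046)) = Rational(709945, 195046)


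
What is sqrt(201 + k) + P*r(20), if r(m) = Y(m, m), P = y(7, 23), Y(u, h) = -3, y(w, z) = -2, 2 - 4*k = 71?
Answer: 6 + 7*sqrt(15)/2 ≈ 19.555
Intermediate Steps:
k = -69/4 (k = 1/2 - 1/4*71 = 1/2 - 71/4 = -69/4 ≈ -17.250)
P = -2
r(m) = -3
sqrt(201 + k) + P*r(20) = sqrt(201 - 69/4) - 2*(-3) = sqrt(735/4) + 6 = 7*sqrt(15)/2 + 6 = 6 + 7*sqrt(15)/2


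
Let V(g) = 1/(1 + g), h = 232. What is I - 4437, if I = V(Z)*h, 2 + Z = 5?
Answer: -4379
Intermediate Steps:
Z = 3 (Z = -2 + 5 = 3)
I = 58 (I = 232/(1 + 3) = 232/4 = (¼)*232 = 58)
I - 4437 = 58 - 4437 = -4379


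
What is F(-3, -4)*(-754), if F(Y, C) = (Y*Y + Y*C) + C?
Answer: -12818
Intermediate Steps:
F(Y, C) = C + Y**2 + C*Y (F(Y, C) = (Y**2 + C*Y) + C = C + Y**2 + C*Y)
F(-3, -4)*(-754) = (-4 + (-3)**2 - 4*(-3))*(-754) = (-4 + 9 + 12)*(-754) = 17*(-754) = -12818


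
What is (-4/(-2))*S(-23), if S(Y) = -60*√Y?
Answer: -120*I*√23 ≈ -575.5*I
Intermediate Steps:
(-4/(-2))*S(-23) = (-4/(-2))*(-60*I*√23) = (-4*(-½))*(-60*I*√23) = 2*(-60*I*√23) = -120*I*√23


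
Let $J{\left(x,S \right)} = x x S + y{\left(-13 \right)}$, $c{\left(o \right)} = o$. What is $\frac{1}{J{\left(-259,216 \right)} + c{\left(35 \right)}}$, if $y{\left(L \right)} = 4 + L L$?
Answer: $\frac{1}{14489704} \approx 6.9015 \cdot 10^{-8}$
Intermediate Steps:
$y{\left(L \right)} = 4 + L^{2}$
$J{\left(x,S \right)} = 173 + S x^{2}$ ($J{\left(x,S \right)} = x x S + \left(4 + \left(-13\right)^{2}\right) = x^{2} S + \left(4 + 169\right) = S x^{2} + 173 = 173 + S x^{2}$)
$\frac{1}{J{\left(-259,216 \right)} + c{\left(35 \right)}} = \frac{1}{\left(173 + 216 \left(-259\right)^{2}\right) + 35} = \frac{1}{\left(173 + 216 \cdot 67081\right) + 35} = \frac{1}{\left(173 + 14489496\right) + 35} = \frac{1}{14489669 + 35} = \frac{1}{14489704}$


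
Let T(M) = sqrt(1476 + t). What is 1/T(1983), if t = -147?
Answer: sqrt(1329)/1329 ≈ 0.027431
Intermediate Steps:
T(M) = sqrt(1329) (T(M) = sqrt(1476 - 147) = sqrt(1329))
1/T(1983) = 1/(sqrt(1329)) = sqrt(1329)/1329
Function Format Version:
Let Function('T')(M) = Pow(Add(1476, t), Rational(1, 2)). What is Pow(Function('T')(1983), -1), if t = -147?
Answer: Mul(Rational(1, 1329), Pow(1329, Rational(1, 2))) ≈ 0.027431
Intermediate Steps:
Function('T')(M) = Pow(1329, Rational(1, 2)) (Function('T')(M) = Pow(Add(1476, -147), Rational(1, 2)) = Pow(1329, Rational(1, 2)))
Pow(Function('T')(1983), -1) = Pow(Pow(1329, Rational(1, 2)), -1) = Mul(Rational(1, 1329), Pow(1329, Rational(1, 2)))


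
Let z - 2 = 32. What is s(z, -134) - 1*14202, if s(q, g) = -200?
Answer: -14402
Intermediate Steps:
z = 34 (z = 2 + 32 = 34)
s(z, -134) - 1*14202 = -200 - 1*14202 = -200 - 14202 = -14402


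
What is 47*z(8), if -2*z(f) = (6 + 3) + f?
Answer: -799/2 ≈ -399.50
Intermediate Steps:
z(f) = -9/2 - f/2 (z(f) = -((6 + 3) + f)/2 = -(9 + f)/2 = -9/2 - f/2)
47*z(8) = 47*(-9/2 - 1/2*8) = 47*(-9/2 - 4) = 47*(-17/2) = -799/2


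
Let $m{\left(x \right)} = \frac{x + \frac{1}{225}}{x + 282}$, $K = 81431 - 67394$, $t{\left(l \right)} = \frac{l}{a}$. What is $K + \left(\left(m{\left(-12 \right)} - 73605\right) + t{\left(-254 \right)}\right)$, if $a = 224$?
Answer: $- \frac{202654344769}{3402000} \approx -59569.0$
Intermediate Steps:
$t{\left(l \right)} = \frac{l}{224}$
$K = 14037$ ($K = 81431 - 67394 = 14037$)
$m{\left(x \right)} = \frac{\frac{1}{225} + x}{282 + x}$ ($m{\left(x \right)} = \frac{x + \frac{1}{225}}{282 + x} = \frac{\frac{1}{225} + x}{282 + x}$)
$K + \left(\left(m{\left(-12 \right)} - 73605\right) + t{\left(-254 \right)}\right) = 14037 + \left(\left(\frac{\frac{1}{225} - 12}{282 - 12} - 73605\right) + \frac{1}{224} \left(-254\right)\right) = 14037 - \left(\frac{8243887}{112} - \frac{1}{270} \left(- \frac{2699}{225}\right)\right) = 14037 + \left(\left(\frac{1}{270} \left(- \frac{2699}{225}\right) - 73605\right) - \frac{127}{112}\right) = 14037 - \frac{250408218769}{3402000} = - \frac{202654344769}{3402000}$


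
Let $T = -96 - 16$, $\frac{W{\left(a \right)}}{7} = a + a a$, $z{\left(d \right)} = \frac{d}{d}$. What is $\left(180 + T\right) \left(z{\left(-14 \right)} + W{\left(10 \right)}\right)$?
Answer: $52428$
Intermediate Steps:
$z{\left(d \right)} = 1$
$W{\left(a \right)} = 7 a + 7 a^{2}$ ($W{\left(a \right)} = 7 \left(a + a a\right) = 7 \left(a + a^{2}\right) = 7 a + 7 a^{2}$)
$T = -112$
$\left(180 + T\right) \left(z{\left(-14 \right)} + W{\left(10 \right)}\right) = \left(180 - 112\right) \left(1 + 7 \cdot 10 \left(1 + 10\right)\right) = 68 \left(1 + 7 \cdot 10 \cdot 11\right) = 68 \left(1 + 770\right) = 68 \cdot 771 = 52428$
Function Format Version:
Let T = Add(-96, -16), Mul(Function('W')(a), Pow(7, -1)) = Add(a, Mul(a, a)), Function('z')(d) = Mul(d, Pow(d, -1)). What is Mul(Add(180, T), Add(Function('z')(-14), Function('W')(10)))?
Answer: 52428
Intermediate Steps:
Function('z')(d) = 1
Function('W')(a) = Add(Mul(7, a), Mul(7, Pow(a, 2))) (Function('W')(a) = Mul(7, Add(a, Mul(a, a))) = Mul(7, Add(a, Pow(a, 2))) = Add(Mul(7, a), Mul(7, Pow(a, 2))))
T = -112
Mul(Add(180, T), Add(Function('z')(-14), Function('W')(10))) = Mul(Add(180, -112), Add(1, Mul(7, 10, Add(1, 10)))) = Mul(68, Add(1, Mul(7, 10, 11))) = Mul(68, Add(1, 770)) = Mul(68, 771) = 52428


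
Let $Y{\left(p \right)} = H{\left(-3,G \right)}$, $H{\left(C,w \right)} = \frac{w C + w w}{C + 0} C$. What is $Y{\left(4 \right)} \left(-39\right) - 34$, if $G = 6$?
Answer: $-736$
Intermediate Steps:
$H{\left(C,w \right)} = w^{2} + C w$ ($H{\left(C,w \right)} = \frac{C w + w^{2}}{C} C = \frac{w^{2} + C w}{C} C = w^{2} + C w$)
$Y{\left(p \right)} = 18$ ($Y{\left(p \right)} = 6 \left(-3 + 6\right) = 6 \cdot 3 = 18$)
$Y{\left(4 \right)} \left(-39\right) - 34 = 18 \left(-39\right) - 34 = -702 - 34 = -736$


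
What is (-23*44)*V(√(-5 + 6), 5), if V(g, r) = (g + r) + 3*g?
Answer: -9108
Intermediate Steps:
V(g, r) = r + 4*g
(-23*44)*V(√(-5 + 6), 5) = (-23*44)*(5 + 4*√(-5 + 6)) = -1012*(5 + 4*√1) = -1012*(5 + 4*1) = -1012*(5 + 4) = -1012*9 = -9108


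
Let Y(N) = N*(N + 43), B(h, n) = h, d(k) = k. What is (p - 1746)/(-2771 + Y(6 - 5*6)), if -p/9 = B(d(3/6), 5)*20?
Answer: 1836/3227 ≈ 0.56895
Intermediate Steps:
Y(N) = N*(43 + N)
p = -90 (p = -9*3/6*20 = -9*3*(⅙)*20 = -9*20/2 = -9*10 = -90)
(p - 1746)/(-2771 + Y(6 - 5*6)) = (-90 - 1746)/(-2771 + (6 - 5*6)*(43 + (6 - 5*6))) = -1836/(-2771 + (6 - 30)*(43 + (6 - 30))) = -1836/(-2771 - 24*(43 - 24)) = -1836/(-2771 - 24*19) = -1836/(-2771 - 456) = -1836/(-3227) = -1836*(-1/3227) = 1836/3227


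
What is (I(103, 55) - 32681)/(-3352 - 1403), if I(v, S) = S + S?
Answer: 10857/1585 ≈ 6.8498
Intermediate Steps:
I(v, S) = 2*S
(I(103, 55) - 32681)/(-3352 - 1403) = (2*55 - 32681)/(-3352 - 1403) = (110 - 32681)/(-4755) = -32571*(-1/4755) = 10857/1585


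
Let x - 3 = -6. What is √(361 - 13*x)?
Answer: 20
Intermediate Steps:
x = -3 (x = 3 - 6 = -3)
√(361 - 13*x) = √(361 - 13*(-3)) = √(361 + 39) = √400 = 20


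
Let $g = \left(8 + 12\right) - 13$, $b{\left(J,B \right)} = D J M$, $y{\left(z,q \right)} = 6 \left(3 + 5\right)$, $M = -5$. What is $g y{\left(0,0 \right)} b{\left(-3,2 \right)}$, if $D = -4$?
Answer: $-20160$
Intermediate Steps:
$y{\left(z,q \right)} = 48$ ($y{\left(z,q \right)} = 6 \cdot 8 = 48$)
$b{\left(J,B \right)} = 20 J$ ($b{\left(J,B \right)} = - 4 J \left(-5\right) = 20 J$)
$g = 7$ ($g = 20 - 13 = 7$)
$g y{\left(0,0 \right)} b{\left(-3,2 \right)} = 7 \cdot 48 \cdot 20 \left(-3\right) = 336 \left(-60\right) = -20160$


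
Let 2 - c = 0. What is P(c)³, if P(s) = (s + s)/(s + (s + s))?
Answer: 8/27 ≈ 0.29630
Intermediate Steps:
c = 2 (c = 2 - 1*0 = 2 + 0 = 2)
P(s) = ⅔ (P(s) = (2*s)/(s + 2*s) = (2*s)/((3*s)) = (2*s)*(1/(3*s)) = ⅔)
P(c)³ = (⅔)³ = 8/27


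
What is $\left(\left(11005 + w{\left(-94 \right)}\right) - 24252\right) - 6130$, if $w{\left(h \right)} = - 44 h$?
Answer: $-15241$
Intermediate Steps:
$\left(\left(11005 + w{\left(-94 \right)}\right) - 24252\right) - 6130 = \left(\left(11005 - -4136\right) - 24252\right) - 6130 = \left(\left(11005 + 4136\right) - 24252\right) - 6130 = \left(15141 - 24252\right) - 6130 = -9111 - 6130 = -15241$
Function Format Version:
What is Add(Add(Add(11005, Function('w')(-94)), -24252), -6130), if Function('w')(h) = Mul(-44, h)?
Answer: -15241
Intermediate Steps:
Add(Add(Add(11005, Function('w')(-94)), -24252), -6130) = Add(Add(Add(11005, Mul(-44, -94)), -24252), -6130) = Add(Add(Add(11005, 4136), -24252), -6130) = Add(Add(15141, -24252), -6130) = Add(-9111, -6130) = -15241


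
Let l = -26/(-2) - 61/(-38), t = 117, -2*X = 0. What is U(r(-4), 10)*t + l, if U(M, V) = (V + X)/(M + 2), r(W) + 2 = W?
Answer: -5280/19 ≈ -277.89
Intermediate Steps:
X = 0 (X = -1/2*0 = 0)
r(W) = -2 + W
l = 555/38 (l = -26*(-1/2) - 61*(-1/38) = 13 + 61/38 = 555/38 ≈ 14.605)
U(M, V) = V/(2 + M) (U(M, V) = (V + 0)/(M + 2) = V/(2 + M))
U(r(-4), 10)*t + l = (10/(2 + (-2 - 4)))*117 + 555/38 = (10/(2 - 6))*117 + 555/38 = (10/(-4))*117 + 555/38 = (10*(-1/4))*117 + 555/38 = -5/2*117 + 555/38 = -585/2 + 555/38 = -5280/19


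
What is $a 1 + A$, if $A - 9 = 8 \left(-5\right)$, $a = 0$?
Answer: $-31$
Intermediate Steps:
$A = -31$ ($A = 9 + 8 \left(-5\right) = 9 - 40 = -31$)
$a 1 + A = 0 \cdot 1 - 31 = 0 - 31 = -31$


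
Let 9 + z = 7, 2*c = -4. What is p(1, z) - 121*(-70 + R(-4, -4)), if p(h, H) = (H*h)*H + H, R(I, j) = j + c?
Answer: 9198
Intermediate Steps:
c = -2 (c = (½)*(-4) = -2)
z = -2 (z = -9 + 7 = -2)
R(I, j) = -2 + j (R(I, j) = j - 2 = -2 + j)
p(h, H) = H + h*H² (p(h, H) = h*H² + H = H + h*H²)
p(1, z) - 121*(-70 + R(-4, -4)) = -2*(1 - 2*1) - 121*(-70 + (-2 - 4)) = -2*(1 - 2) - 121*(-70 - 6) = -2*(-1) - 121*(-76) = 2 + 9196 = 9198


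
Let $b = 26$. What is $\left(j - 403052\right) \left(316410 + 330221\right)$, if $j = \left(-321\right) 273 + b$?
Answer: $-317275319829$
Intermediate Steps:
$j = -87607$ ($j = \left(-321\right) 273 + 26 = -87633 + 26 = -87607$)
$\left(j - 403052\right) \left(316410 + 330221\right) = \left(-87607 - 403052\right) \left(316410 + 330221\right) = \left(-490659\right) 646631 = -317275319829$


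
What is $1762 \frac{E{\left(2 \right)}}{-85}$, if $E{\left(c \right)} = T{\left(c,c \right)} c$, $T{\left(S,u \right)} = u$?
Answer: $- \frac{7048}{85} \approx -82.918$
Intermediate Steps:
$E{\left(c \right)} = c^{2}$ ($E{\left(c \right)} = c c = c^{2}$)
$1762 \frac{E{\left(2 \right)}}{-85} = 1762 \frac{2^{2}}{-85} = 1762 \cdot 4 \left(- \frac{1}{85}\right) = 1762 \left(- \frac{4}{85}\right) = - \frac{7048}{85}$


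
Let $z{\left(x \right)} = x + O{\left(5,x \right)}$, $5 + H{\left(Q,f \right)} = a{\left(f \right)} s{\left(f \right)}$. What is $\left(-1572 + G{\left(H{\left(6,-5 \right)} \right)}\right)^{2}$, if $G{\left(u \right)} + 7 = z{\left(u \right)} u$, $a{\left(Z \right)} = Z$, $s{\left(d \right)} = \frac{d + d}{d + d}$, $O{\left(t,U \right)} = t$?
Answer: $2337841$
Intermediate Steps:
$s{\left(d \right)} = 1$ ($s{\left(d \right)} = \frac{2 d}{2 d} = 2 d \frac{1}{2 d} = 1$)
$H{\left(Q,f \right)} = -5 + f$ ($H{\left(Q,f \right)} = -5 + f 1 = -5 + f$)
$z{\left(x \right)} = 5 + x$ ($z{\left(x \right)} = x + 5 = 5 + x$)
$G{\left(u \right)} = -7 + u \left(5 + u\right)$ ($G{\left(u \right)} = -7 + \left(5 + u\right) u = -7 + u \left(5 + u\right)$)
$\left(-1572 + G{\left(H{\left(6,-5 \right)} \right)}\right)^{2} = \left(-1572 - \left(7 - \left(-5 - 5\right) \left(5 - 10\right)\right)\right)^{2} = \left(-1572 - \left(7 + 10 \left(5 - 10\right)\right)\right)^{2} = \left(-1572 - -43\right)^{2} = \left(-1572 + \left(-7 + 50\right)\right)^{2} = \left(-1572 + 43\right)^{2} = \left(-1529\right)^{2} = 2337841$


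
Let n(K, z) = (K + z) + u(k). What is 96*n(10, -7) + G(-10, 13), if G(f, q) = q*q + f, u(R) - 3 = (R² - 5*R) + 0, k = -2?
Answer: 2079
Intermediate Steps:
u(R) = 3 + R² - 5*R (u(R) = 3 + ((R² - 5*R) + 0) = 3 + (R² - 5*R) = 3 + R² - 5*R)
G(f, q) = f + q² (G(f, q) = q² + f = f + q²)
n(K, z) = 17 + K + z (n(K, z) = (K + z) + (3 + (-2)² - 5*(-2)) = (K + z) + (3 + 4 + 10) = (K + z) + 17 = 17 + K + z)
96*n(10, -7) + G(-10, 13) = 96*(17 + 10 - 7) + (-10 + 13²) = 96*20 + (-10 + 169) = 1920 + 159 = 2079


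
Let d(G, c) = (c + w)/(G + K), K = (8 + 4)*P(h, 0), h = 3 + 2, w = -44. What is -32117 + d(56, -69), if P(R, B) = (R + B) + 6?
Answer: -6038109/188 ≈ -32118.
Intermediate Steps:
h = 5
P(R, B) = 6 + B + R (P(R, B) = (B + R) + 6 = 6 + B + R)
K = 132 (K = (8 + 4)*(6 + 0 + 5) = 12*11 = 132)
d(G, c) = (-44 + c)/(132 + G) (d(G, c) = (c - 44)/(G + 132) = (-44 + c)/(132 + G))
-32117 + d(56, -69) = -32117 + (-44 - 69)/(132 + 56) = -32117 - 113/188 = -6038109/188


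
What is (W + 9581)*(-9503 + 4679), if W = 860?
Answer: -50367384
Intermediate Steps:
(W + 9581)*(-9503 + 4679) = (860 + 9581)*(-9503 + 4679) = 10441*(-4824) = -50367384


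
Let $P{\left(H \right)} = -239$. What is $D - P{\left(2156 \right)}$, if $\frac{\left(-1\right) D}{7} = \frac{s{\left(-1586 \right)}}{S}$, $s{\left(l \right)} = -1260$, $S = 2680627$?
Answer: $\frac{640678673}{2680627} \approx 239.0$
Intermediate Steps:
$D = \frac{8820}{2680627}$ ($D = - 7 \left(- \frac{1260}{2680627}\right) = - 7 \left(\left(-1260\right) \frac{1}{2680627}\right) = \left(-7\right) \left(- \frac{1260}{2680627}\right) = \frac{8820}{2680627} \approx 0.0032903$)
$D - P{\left(2156 \right)} = \frac{8820}{2680627} - -239 = \frac{8820}{2680627} + 239 = \frac{640678673}{2680627}$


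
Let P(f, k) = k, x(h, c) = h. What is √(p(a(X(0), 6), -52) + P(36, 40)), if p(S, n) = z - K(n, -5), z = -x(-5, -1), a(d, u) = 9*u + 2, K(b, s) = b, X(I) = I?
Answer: √97 ≈ 9.8489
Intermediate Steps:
a(d, u) = 2 + 9*u
z = 5 (z = -1*(-5) = 5)
p(S, n) = 5 - n
√(p(a(X(0), 6), -52) + P(36, 40)) = √((5 - 1*(-52)) + 40) = √((5 + 52) + 40) = √(57 + 40) = √97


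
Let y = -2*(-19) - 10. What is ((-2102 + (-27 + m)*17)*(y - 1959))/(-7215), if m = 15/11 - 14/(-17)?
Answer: -17869474/26455 ≈ -675.47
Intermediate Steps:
y = 28 (y = 38 - 10 = 28)
m = 409/187 (m = 15*(1/11) - 14*(-1/17) = 15/11 + 14/17 = 409/187 ≈ 2.1872)
((-2102 + (-27 + m)*17)*(y - 1959))/(-7215) = ((-2102 + (-27 + 409/187)*17)*(28 - 1959))/(-7215) = ((-2102 - 4640/187*17)*(-1931))*(-1/7215) = ((-2102 - 4640/11)*(-1931))*(-1/7215) = -27762/11*(-1931)*(-1/7215) = (53608422/11)*(-1/7215) = -17869474/26455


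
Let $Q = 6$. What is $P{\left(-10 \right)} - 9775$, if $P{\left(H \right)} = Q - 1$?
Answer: $-9770$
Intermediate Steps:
$P{\left(H \right)} = 5$ ($P{\left(H \right)} = 6 - 1 = 5$)
$P{\left(-10 \right)} - 9775 = 5 - 9775 = -9770$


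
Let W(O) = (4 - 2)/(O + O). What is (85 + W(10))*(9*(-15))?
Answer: -22977/2 ≈ -11489.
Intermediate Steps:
W(O) = 1/O (W(O) = 2/((2*O)) = 2*(1/(2*O)) = 1/O)
(85 + W(10))*(9*(-15)) = (85 + 1/10)*(9*(-15)) = (85 + ⅒)*(-135) = (851/10)*(-135) = -22977/2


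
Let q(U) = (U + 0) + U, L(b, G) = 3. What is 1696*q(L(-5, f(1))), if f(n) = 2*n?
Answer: 10176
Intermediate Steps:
q(U) = 2*U (q(U) = U + U = 2*U)
1696*q(L(-5, f(1))) = 1696*(2*3) = 1696*6 = 10176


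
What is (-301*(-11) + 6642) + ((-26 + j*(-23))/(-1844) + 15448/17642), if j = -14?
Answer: 40476593403/4066481 ≈ 9953.7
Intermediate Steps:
(-301*(-11) + 6642) + ((-26 + j*(-23))/(-1844) + 15448/17642) = (-301*(-11) + 6642) + ((-26 - 14*(-23))/(-1844) + 15448/17642) = (3311 + 6642) + ((-26 + 322)*(-1/1844) + 15448*(1/17642)) = 9953 + (296*(-1/1844) + 7724/8821) = 9953 + (-74/461 + 7724/8821) = 9953 + 2908010/4066481 = 40476593403/4066481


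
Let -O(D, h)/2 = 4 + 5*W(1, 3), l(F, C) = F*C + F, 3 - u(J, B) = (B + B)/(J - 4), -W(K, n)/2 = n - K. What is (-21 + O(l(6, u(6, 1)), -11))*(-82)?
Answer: -902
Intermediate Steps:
W(K, n) = -2*n + 2*K (W(K, n) = -2*(n - K) = -2*n + 2*K)
u(J, B) = 3 - 2*B/(-4 + J) (u(J, B) = 3 - (B + B)/(J - 4) = 3 - 2*B/(-4 + J))
l(F, C) = F + C*F (l(F, C) = C*F + F = F + C*F)
O(D, h) = 32 (O(D, h) = -2*(4 + 5*(-2*3 + 2*1)) = -2*(4 + 5*(-6 + 2)) = -2*(4 + 5*(-4)) = -2*(4 - 20) = -2*(-16) = 32)
(-21 + O(l(6, u(6, 1)), -11))*(-82) = (-21 + 32)*(-82) = 11*(-82) = -902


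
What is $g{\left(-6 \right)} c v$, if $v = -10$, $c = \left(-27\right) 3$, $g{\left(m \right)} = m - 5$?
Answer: $-8910$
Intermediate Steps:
$g{\left(m \right)} = -5 + m$
$c = -81$
$g{\left(-6 \right)} c v = \left(-5 - 6\right) \left(\left(-81\right) \left(-10\right)\right) = \left(-11\right) 810 = -8910$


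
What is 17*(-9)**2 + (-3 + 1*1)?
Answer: 1375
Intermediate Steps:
17*(-9)**2 + (-3 + 1*1) = 17*81 + (-3 + 1) = 1377 - 2 = 1375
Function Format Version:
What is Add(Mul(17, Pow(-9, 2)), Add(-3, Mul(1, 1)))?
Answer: 1375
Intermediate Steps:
Add(Mul(17, Pow(-9, 2)), Add(-3, Mul(1, 1))) = Add(Mul(17, 81), Add(-3, 1)) = Add(1377, -2) = 1375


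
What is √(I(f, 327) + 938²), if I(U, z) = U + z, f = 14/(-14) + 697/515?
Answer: √233443447205/515 ≈ 938.17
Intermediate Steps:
f = 182/515 (f = 14*(-1/14) + 697*(1/515) = -1 + 697/515 = 182/515 ≈ 0.35340)
√(I(f, 327) + 938²) = √((182/515 + 327) + 938²) = √(168587/515 + 879844) = √(453288247/515) = √233443447205/515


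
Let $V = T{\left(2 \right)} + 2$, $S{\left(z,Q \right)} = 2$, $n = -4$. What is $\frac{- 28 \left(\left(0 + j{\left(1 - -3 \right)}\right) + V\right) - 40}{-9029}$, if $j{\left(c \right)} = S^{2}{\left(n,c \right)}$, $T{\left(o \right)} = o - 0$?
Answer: $\frac{264}{9029} \approx 0.029239$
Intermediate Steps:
$T{\left(o \right)} = o$ ($T{\left(o \right)} = o + 0 = o$)
$V = 4$ ($V = 2 + 2 = 4$)
$j{\left(c \right)} = 4$ ($j{\left(c \right)} = 2^{2} = 4$)
$\frac{- 28 \left(\left(0 + j{\left(1 - -3 \right)}\right) + V\right) - 40}{-9029} = \frac{- 28 \left(\left(0 + 4\right) + 4\right) - 40}{-9029} = \left(- 28 \left(4 + 4\right) - 40\right) \left(- \frac{1}{9029}\right) = \left(\left(-28\right) 8 - 40\right) \left(- \frac{1}{9029}\right) = \left(-224 - 40\right) \left(- \frac{1}{9029}\right) = \left(-264\right) \left(- \frac{1}{9029}\right) = \frac{264}{9029}$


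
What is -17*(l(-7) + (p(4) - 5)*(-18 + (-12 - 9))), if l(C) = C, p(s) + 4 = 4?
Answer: -3196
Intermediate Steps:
p(s) = 0 (p(s) = -4 + 4 = 0)
-17*(l(-7) + (p(4) - 5)*(-18 + (-12 - 9))) = -17*(-7 + (0 - 5)*(-18 + (-12 - 9))) = -17*(-7 - 5*(-18 - 21)) = -17*(-7 - 5*(-39)) = -17*(-7 + 195) = -17*188 = -3196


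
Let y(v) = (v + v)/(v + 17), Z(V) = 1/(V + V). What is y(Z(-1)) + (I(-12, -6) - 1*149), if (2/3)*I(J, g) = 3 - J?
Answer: -8353/66 ≈ -126.56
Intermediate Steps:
I(J, g) = 9/2 - 3*J/2 (I(J, g) = 3*(3 - J)/2 = 9/2 - 3*J/2)
Z(V) = 1/(2*V)
y(v) = 2*v/(17 + v) (y(v) = (2*v)/(17 + v) = 2*v/(17 + v))
y(Z(-1)) + (I(-12, -6) - 1*149) = 2*((½)/(-1))/(17 + (½)/(-1)) + ((9/2 - 3/2*(-12)) - 1*149) = 2*((½)*(-1))/(17 + (½)*(-1)) + ((9/2 + 18) - 149) = 2*(-½)/(17 - ½) + (45/2 - 149) = 2*(-½)/(33/2) - 253/2 = 2*(-½)*(2/33) - 253/2 = -2/33 - 253/2 = -8353/66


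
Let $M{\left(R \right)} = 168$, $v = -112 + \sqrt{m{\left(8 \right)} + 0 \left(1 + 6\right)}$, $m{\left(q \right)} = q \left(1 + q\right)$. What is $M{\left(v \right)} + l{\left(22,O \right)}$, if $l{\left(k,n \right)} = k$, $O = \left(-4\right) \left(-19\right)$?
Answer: $190$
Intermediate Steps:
$O = 76$
$v = -112 + 6 \sqrt{2}$ ($v = -112 + \sqrt{8 \left(1 + 8\right) + 0 \left(1 + 6\right)} = -112 + \sqrt{8 \cdot 9 + 0 \cdot 7} = -112 + \sqrt{72 + 0} = -112 + \sqrt{72} = -112 + 6 \sqrt{2} \approx -103.51$)
$M{\left(v \right)} + l{\left(22,O \right)} = 168 + 22 = 190$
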